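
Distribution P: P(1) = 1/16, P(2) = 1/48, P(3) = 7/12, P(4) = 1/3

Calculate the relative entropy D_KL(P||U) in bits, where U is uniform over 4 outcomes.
0.6517 bits

U(i) = 1/4 for all i

D_KL(P||U) = Σ P(x) log₂(P(x) / (1/4))
           = Σ P(x) log₂(P(x)) + log₂(4)
           = log₂(4) - H(P)

H(P) = -Σ P(x) log₂(P(x)):
  -P(1)·log₂(P(1)) = -(1/16)·log₂(1/16) = 0.25000
  -P(2)·log₂(P(2)) = -(1/48)·log₂(1/48) = 0.11635
  -P(3)·log₂(P(3)) = -(7/12)·log₂(7/12) = 0.45360
  -P(4)·log₂(P(4)) = -(1/3)·log₂(1/3) = 0.52832
H(P) = 0.25000 + 0.11635 + 0.45360 + 0.52832 = 1.34827 bits

log₂(4) = 2.00000 bits

D_KL(P||U) = 2.00000 - 1.34827 = 0.65173 ≈ 0.6517 bits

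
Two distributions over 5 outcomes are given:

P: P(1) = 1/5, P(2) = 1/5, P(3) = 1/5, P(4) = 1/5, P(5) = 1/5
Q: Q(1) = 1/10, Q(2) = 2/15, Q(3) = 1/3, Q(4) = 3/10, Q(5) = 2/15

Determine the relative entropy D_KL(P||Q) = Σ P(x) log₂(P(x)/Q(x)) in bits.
0.1696 bits

D_KL(P||Q) = Σ P(x) log₂(P(x)/Q(x))

Computing term by term:
  P(1)·log₂(P(1)/Q(1)) = (1/5)·log₂((1/5)/(1/10)) = 0.20000
  P(2)·log₂(P(2)/Q(2)) = (1/5)·log₂((1/5)/(2/15)) = 0.11699
  P(3)·log₂(P(3)/Q(3)) = (1/5)·log₂((1/5)/(1/3)) = -0.14739
  P(4)·log₂(P(4)/Q(4)) = (1/5)·log₂((1/5)/(3/10)) = -0.11699
  P(5)·log₂(P(5)/Q(5)) = (1/5)·log₂((1/5)/(2/15)) = 0.11699

D_KL(P||Q) = 0.20000 + 0.11699 - 0.14739 - 0.11699 + 0.11699 = 0.16960 ≈ 0.1696 bits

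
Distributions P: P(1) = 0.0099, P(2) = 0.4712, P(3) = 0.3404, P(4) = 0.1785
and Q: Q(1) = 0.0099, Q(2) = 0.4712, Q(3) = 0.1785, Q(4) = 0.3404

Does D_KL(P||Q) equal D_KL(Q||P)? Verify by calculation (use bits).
D_KL(P||Q) = 0.1508 bits, D_KL(Q||P) = 0.1508 bits. Yes — for this pair D_KL(P||Q) = D_KL(Q||P).

D_KL(P||Q) = Σ P(x) log₂(P(x)/Q(x))

Computing term by term:
  P(1)·log₂(P(1)/Q(1)) = 0.0099·log₂(0.0099/0.0099) = 0.00000
  P(2)·log₂(P(2)/Q(2)) = 0.4712·log₂(0.4712/0.4712) = 0.00000
  P(3)·log₂(P(3)/Q(3)) = 0.3404·log₂(0.3404/0.1785) = 0.31702
  P(4)·log₂(P(4)/Q(4)) = 0.1785·log₂(0.1785/0.3404) = -0.16624

D_KL(P||Q) = 0.00000 + 0.00000 + 0.31702 - 0.16624 = 0.15078 ≈ 0.1508 bits

D_KL(Q||P) = Σ Q(x) log₂(Q(x)/P(x))

Computing term by term:
  Q(1)·log₂(Q(1)/P(1)) = 0.0099·log₂(0.0099/0.0099) = 0.00000
  Q(2)·log₂(Q(2)/P(2)) = 0.4712·log₂(0.4712/0.4712) = 0.00000
  Q(3)·log₂(Q(3)/P(3)) = 0.1785·log₂(0.1785/0.3404) = -0.16624
  Q(4)·log₂(Q(4)/P(4)) = 0.3404·log₂(0.3404/0.1785) = 0.31702

D_KL(Q||P) = 0.00000 + 0.00000 - 0.16624 + 0.31702 = 0.15078 ≈ 0.1508 bits

These ARE equal here. Q is P with outcomes relabeled (Q(3) = P(4), Q(4) = P(3)) by a relabeling that is its own inverse, so the two sums contain exactly the same terms in a different order. This is a special case — KL divergence is not symmetric in general: D_KL(P||Q) ≠ D_KL(Q||P) for most P, Q.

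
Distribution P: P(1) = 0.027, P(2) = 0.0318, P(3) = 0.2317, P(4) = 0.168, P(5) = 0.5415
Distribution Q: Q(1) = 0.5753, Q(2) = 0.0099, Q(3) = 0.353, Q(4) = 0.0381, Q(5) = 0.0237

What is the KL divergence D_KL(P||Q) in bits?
2.5976 bits

D_KL(P||Q) = Σ P(x) log₂(P(x)/Q(x))

Computing term by term:
  P(1)·log₂(P(1)/Q(1)) = 0.027·log₂(0.027/0.5753) = -0.11916
  P(2)·log₂(P(2)/Q(2)) = 0.0318·log₂(0.0318/0.0099) = 0.05354
  P(3)·log₂(P(3)/Q(3)) = 0.2317·log₂(0.2317/0.353) = -0.14074
  P(4)·log₂(P(4)/Q(4)) = 0.168·log₂(0.168/0.0381) = 0.35962
  P(5)·log₂(P(5)/Q(5)) = 0.5415·log₂(0.5415/0.0237) = 2.44433

D_KL(P||Q) = -0.11916 + 0.05354 - 0.14074 + 0.35962 + 2.44433 = 2.59759 ≈ 2.5976 bits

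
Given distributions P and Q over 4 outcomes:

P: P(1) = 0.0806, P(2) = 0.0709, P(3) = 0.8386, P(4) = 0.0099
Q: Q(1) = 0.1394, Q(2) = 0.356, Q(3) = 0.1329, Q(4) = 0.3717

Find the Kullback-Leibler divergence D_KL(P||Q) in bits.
1.9482 bits

D_KL(P||Q) = Σ P(x) log₂(P(x)/Q(x))

Computing term by term:
  P(1)·log₂(P(1)/Q(1)) = 0.0806·log₂(0.0806/0.1394) = -0.06370
  P(2)·log₂(P(2)/Q(2)) = 0.0709·log₂(0.0709/0.356) = -0.16506
  P(3)·log₂(P(3)/Q(3)) = 0.8386·log₂(0.8386/0.1329) = 2.22870
  P(4)·log₂(P(4)/Q(4)) = 0.0099·log₂(0.0099/0.3717) = -0.05178

D_KL(P||Q) = -0.06370 - 0.16506 + 2.22870 - 0.05178 = 1.94816 ≈ 1.9482 bits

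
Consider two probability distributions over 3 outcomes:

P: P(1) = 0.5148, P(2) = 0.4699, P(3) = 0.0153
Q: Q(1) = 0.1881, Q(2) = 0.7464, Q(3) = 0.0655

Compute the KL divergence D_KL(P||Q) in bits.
0.4020 bits

D_KL(P||Q) = Σ P(x) log₂(P(x)/Q(x))

Computing term by term:
  P(1)·log₂(P(1)/Q(1)) = 0.5148·log₂(0.5148/0.1881) = 0.74775
  P(2)·log₂(P(2)/Q(2)) = 0.4699·log₂(0.4699/0.7464) = -0.31370
  P(3)·log₂(P(3)/Q(3)) = 0.0153·log₂(0.0153/0.0655) = -0.03210

D_KL(P||Q) = 0.74775 - 0.31370 - 0.03210 = 0.40195 ≈ 0.4020 bits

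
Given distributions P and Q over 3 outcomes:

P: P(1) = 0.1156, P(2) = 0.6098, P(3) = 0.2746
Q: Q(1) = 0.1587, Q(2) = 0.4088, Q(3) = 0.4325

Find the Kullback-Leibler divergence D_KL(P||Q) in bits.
0.1190 bits

D_KL(P||Q) = Σ P(x) log₂(P(x)/Q(x))

Computing term by term:
  P(1)·log₂(P(1)/Q(1)) = 0.1156·log₂(0.1156/0.1587) = -0.05285
  P(2)·log₂(P(2)/Q(2)) = 0.6098·log₂(0.6098/0.4088) = 0.35182
  P(3)·log₂(P(3)/Q(3)) = 0.2746·log₂(0.2746/0.4325) = -0.17996

D_KL(P||Q) = -0.05285 + 0.35182 - 0.17996 = 0.11901 ≈ 0.1190 bits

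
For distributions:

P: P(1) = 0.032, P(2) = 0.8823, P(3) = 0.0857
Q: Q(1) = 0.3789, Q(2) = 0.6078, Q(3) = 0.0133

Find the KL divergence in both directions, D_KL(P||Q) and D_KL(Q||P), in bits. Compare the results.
D_KL(P||Q) = 0.5906 bits, D_KL(Q||P) = 0.9885 bits. D_KL(Q||P) is larger than D_KL(P||Q) by 0.3979 bits; the two directions differ.

D_KL(P||Q) = Σ P(x) log₂(P(x)/Q(x))

Computing term by term:
  P(1)·log₂(P(1)/Q(1)) = 0.032·log₂(0.032/0.3789) = -0.11410
  P(2)·log₂(P(2)/Q(2)) = 0.8823·log₂(0.8823/0.6078) = 0.47439
  P(3)·log₂(P(3)/Q(3)) = 0.0857·log₂(0.0857/0.0133) = 0.23035

D_KL(P||Q) = -0.11410 + 0.47439 + 0.23035 = 0.59064 ≈ 0.5906 bits

D_KL(Q||P) = Σ Q(x) log₂(Q(x)/P(x))

Computing term by term:
  Q(1)·log₂(Q(1)/P(1)) = 0.3789·log₂(0.3789/0.032) = 1.35103
  Q(2)·log₂(Q(2)/P(2)) = 0.6078·log₂(0.6078/0.8823) = -0.32680
  Q(3)·log₂(Q(3)/P(3)) = 0.0133·log₂(0.0133/0.0857) = -0.03575

D_KL(Q||P) = 1.35103 - 0.32680 - 0.03575 = 0.98848 ≈ 0.9885 bits

These are NOT equal (difference: 0.3979 bits). KL divergence is asymmetric: D_KL(P||Q) ≠ D_KL(Q||P) in general.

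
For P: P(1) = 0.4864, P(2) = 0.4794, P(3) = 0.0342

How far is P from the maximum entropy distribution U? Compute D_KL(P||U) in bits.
0.4042 bits

U(i) = 1/3 for all i

D_KL(P||U) = Σ P(x) log₂(P(x) / (1/3))
           = Σ P(x) log₂(P(x)) + log₂(3)
           = log₂(3) - H(P)

H(P) = -Σ P(x) log₂(P(x)):
  -P(1)·log₂(P(1)) = -(0.4864)·log₂(0.4864) = 0.50575
  -P(2)·log₂(P(2)) = -(0.4794)·log₂(0.4794) = 0.50850
  -P(3)·log₂(P(3)) = -(0.0342)·log₂(0.0342) = 0.16655
H(P) = 0.50575 + 0.50850 + 0.16655 = 1.18080 bits

log₂(3) = 1.58496 bits

D_KL(P||U) = 1.58496 - 1.18080 = 0.40416 ≈ 0.4042 bits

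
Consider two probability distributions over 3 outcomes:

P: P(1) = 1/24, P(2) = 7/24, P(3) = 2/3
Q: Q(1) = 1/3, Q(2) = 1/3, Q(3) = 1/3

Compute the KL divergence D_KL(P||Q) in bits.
0.4855 bits

D_KL(P||Q) = Σ P(x) log₂(P(x)/Q(x))

Computing term by term:
  P(1)·log₂(P(1)/Q(1)) = (1/24)·log₂((1/24)/(1/3)) = -0.12500
  P(2)·log₂(P(2)/Q(2)) = (7/24)·log₂((7/24)/(1/3)) = -0.05619
  P(3)·log₂(P(3)/Q(3)) = (2/3)·log₂((2/3)/(1/3)) = 0.66667

D_KL(P||Q) = -0.12500 - 0.05619 + 0.66667 = 0.48548 ≈ 0.4855 bits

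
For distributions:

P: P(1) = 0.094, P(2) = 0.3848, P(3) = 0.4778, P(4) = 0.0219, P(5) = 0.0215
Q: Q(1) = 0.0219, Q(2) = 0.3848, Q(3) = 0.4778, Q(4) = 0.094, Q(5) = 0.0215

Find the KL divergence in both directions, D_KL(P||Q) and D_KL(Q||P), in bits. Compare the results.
D_KL(P||Q) = 0.1515 bits, D_KL(Q||P) = 0.1515 bits. The two directions give exactly the same value for this pair.

D_KL(P||Q) = Σ P(x) log₂(P(x)/Q(x))

Computing term by term:
  P(1)·log₂(P(1)/Q(1)) = 0.094·log₂(0.094/0.0219) = 0.19756
  P(2)·log₂(P(2)/Q(2)) = 0.3848·log₂(0.3848/0.3848) = 0.00000
  P(3)·log₂(P(3)/Q(3)) = 0.4778·log₂(0.4778/0.4778) = 0.00000
  P(4)·log₂(P(4)/Q(4)) = 0.0219·log₂(0.0219/0.094) = -0.04603
  P(5)·log₂(P(5)/Q(5)) = 0.0215·log₂(0.0215/0.0215) = 0.00000

D_KL(P||Q) = 0.19756 + 0.00000 + 0.00000 - 0.04603 + 0.00000 = 0.15153 ≈ 0.1515 bits

D_KL(Q||P) = Σ Q(x) log₂(Q(x)/P(x))

Computing term by term:
  Q(1)·log₂(Q(1)/P(1)) = 0.0219·log₂(0.0219/0.094) = -0.04603
  Q(2)·log₂(Q(2)/P(2)) = 0.3848·log₂(0.3848/0.3848) = 0.00000
  Q(3)·log₂(Q(3)/P(3)) = 0.4778·log₂(0.4778/0.4778) = 0.00000
  Q(4)·log₂(Q(4)/P(4)) = 0.094·log₂(0.094/0.0219) = 0.19756
  Q(5)·log₂(Q(5)/P(5)) = 0.0215·log₂(0.0215/0.0215) = 0.00000

D_KL(Q||P) = -0.04603 + 0.00000 + 0.00000 + 0.19756 + 0.00000 = 0.15153 ≈ 0.1515 bits

These ARE equal here. Q is P with outcomes relabeled (Q(1) = P(4), Q(4) = P(1)) by a relabeling that is its own inverse, so the two sums contain exactly the same terms in a different order. This is a special case — KL divergence is not symmetric in general: D_KL(P||Q) ≠ D_KL(Q||P) for most P, Q.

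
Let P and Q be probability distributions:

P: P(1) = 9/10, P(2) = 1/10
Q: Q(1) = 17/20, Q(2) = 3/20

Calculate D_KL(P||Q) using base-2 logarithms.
0.0157 bits

D_KL(P||Q) = Σ P(x) log₂(P(x)/Q(x))

Computing term by term:
  P(1)·log₂(P(1)/Q(1)) = (9/10)·log₂((9/10)/(17/20)) = 0.07422
  P(2)·log₂(P(2)/Q(2)) = (1/10)·log₂((1/10)/(3/20)) = -0.05850

D_KL(P||Q) = 0.07422 - 0.05850 = 0.01572 ≈ 0.0157 bits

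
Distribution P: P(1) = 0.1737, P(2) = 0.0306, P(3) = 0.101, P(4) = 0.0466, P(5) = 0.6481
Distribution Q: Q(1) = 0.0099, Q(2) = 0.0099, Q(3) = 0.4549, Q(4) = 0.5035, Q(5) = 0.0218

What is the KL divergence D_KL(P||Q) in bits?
3.5601 bits

D_KL(P||Q) = Σ P(x) log₂(P(x)/Q(x))

Computing term by term:
  P(1)·log₂(P(1)/Q(1)) = 0.1737·log₂(0.1737/0.0099) = 0.71791
  P(2)·log₂(P(2)/Q(2)) = 0.0306·log₂(0.0306/0.0099) = 0.04982
  P(3)·log₂(P(3)/Q(3)) = 0.101·log₂(0.101/0.4549) = -0.21929
  P(4)·log₂(P(4)/Q(4)) = 0.0466·log₂(0.0466/0.5035) = -0.16001
  P(5)·log₂(P(5)/Q(5)) = 0.6481·log₂(0.6481/0.0218) = 3.17168

D_KL(P||Q) = 0.71791 + 0.04982 - 0.21929 - 0.16001 + 3.17168 = 3.56011 ≈ 3.5601 bits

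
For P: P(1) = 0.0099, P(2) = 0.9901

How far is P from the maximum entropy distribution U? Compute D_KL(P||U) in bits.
0.9199 bits

U(i) = 1/2 for all i

D_KL(P||U) = Σ P(x) log₂(P(x) / (1/2))
           = Σ P(x) log₂(P(x)) + log₂(2)
           = log₂(2) - H(P)

H(P) = -Σ P(x) log₂(P(x)):
  -P(1)·log₂(P(1)) = -(0.0099)·log₂(0.0099) = 0.06592
  -P(2)·log₂(P(2)) = -(0.9901)·log₂(0.9901) = 0.01421
H(P) = 0.06592 + 0.01421 = 0.08013 bits

log₂(2) = 1.00000 bits

D_KL(P||U) = 1.00000 - 0.08013 = 0.91987 ≈ 0.9199 bits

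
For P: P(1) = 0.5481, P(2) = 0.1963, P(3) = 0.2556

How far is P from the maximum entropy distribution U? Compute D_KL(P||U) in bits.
0.1454 bits

U(i) = 1/3 for all i

D_KL(P||U) = Σ P(x) log₂(P(x) / (1/3))
           = Σ P(x) log₂(P(x)) + log₂(3)
           = log₂(3) - H(P)

H(P) = -Σ P(x) log₂(P(x)):
  -P(1)·log₂(P(1)) = -(0.5481)·log₂(0.5481) = 0.47547
  -P(2)·log₂(P(2)) = -(0.1963)·log₂(0.1963) = 0.46108
  -P(3)·log₂(P(3)) = -(0.2556)·log₂(0.2556) = 0.50303
H(P) = 0.47547 + 0.46108 + 0.50303 = 1.43958 bits

log₂(3) = 1.58496 bits

D_KL(P||U) = 1.58496 - 1.43958 = 0.14538 ≈ 0.1454 bits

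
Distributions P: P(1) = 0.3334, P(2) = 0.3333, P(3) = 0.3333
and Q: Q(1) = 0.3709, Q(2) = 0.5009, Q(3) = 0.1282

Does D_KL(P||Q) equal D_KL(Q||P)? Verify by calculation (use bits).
D_KL(P||Q) = 0.2123 bits, D_KL(Q||P) = 0.1747 bits. No — D_KL(P||Q) ≠ D_KL(Q||P) for this pair.

D_KL(P||Q) = Σ P(x) log₂(P(x)/Q(x))

Computing term by term:
  P(1)·log₂(P(1)/Q(1)) = 0.3334·log₂(0.3334/0.3709) = -0.05127
  P(2)·log₂(P(2)/Q(2)) = 0.3333·log₂(0.3333/0.5009) = -0.19588
  P(3)·log₂(P(3)/Q(3)) = 0.3333·log₂(0.3333/0.1282) = 0.45943

D_KL(P||Q) = -0.05127 - 0.19588 + 0.45943 = 0.21228 ≈ 0.2123 bits

D_KL(Q||P) = Σ Q(x) log₂(Q(x)/P(x))

Computing term by term:
  Q(1)·log₂(Q(1)/P(1)) = 0.3709·log₂(0.3709/0.3334) = 0.05704
  Q(2)·log₂(Q(2)/P(2)) = 0.5009·log₂(0.5009/0.3333) = 0.29438
  Q(3)·log₂(Q(3)/P(3)) = 0.1282·log₂(0.1282/0.3333) = -0.17671

D_KL(Q||P) = 0.05704 + 0.29438 - 0.17671 = 0.17471 ≈ 0.1747 bits

These are NOT equal (difference: 0.0376 bits). KL divergence is asymmetric: D_KL(P||Q) ≠ D_KL(Q||P) in general.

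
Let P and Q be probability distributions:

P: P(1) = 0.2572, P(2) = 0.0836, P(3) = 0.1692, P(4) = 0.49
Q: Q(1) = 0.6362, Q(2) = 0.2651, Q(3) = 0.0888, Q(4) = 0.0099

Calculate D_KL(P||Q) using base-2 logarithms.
2.4404 bits

D_KL(P||Q) = Σ P(x) log₂(P(x)/Q(x))

Computing term by term:
  P(1)·log₂(P(1)/Q(1)) = 0.2572·log₂(0.2572/0.6362) = -0.33605
  P(2)·log₂(P(2)/Q(2)) = 0.0836·log₂(0.0836/0.2651) = -0.13919
  P(3)·log₂(P(3)/Q(3)) = 0.1692·log₂(0.1692/0.0888) = 0.15737
  P(4)·log₂(P(4)/Q(4)) = 0.49·log₂(0.49/0.0099) = 2.75831

D_KL(P||Q) = -0.33605 - 0.13919 + 0.15737 + 2.75831 = 2.44044 ≈ 2.4404 bits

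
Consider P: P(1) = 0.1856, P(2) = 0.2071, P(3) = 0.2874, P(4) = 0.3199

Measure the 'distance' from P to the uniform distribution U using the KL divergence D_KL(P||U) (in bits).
0.0356 bits

U(i) = 1/4 for all i

D_KL(P||U) = Σ P(x) log₂(P(x) / (1/4))
           = Σ P(x) log₂(P(x)) + log₂(4)
           = log₂(4) - H(P)

H(P) = -Σ P(x) log₂(P(x)):
  -P(1)·log₂(P(1)) = -(0.1856)·log₂(0.1856) = 0.45096
  -P(2)·log₂(P(2)) = -(0.2071)·log₂(0.2071) = 0.47045
  -P(3)·log₂(P(3)) = -(0.2874)·log₂(0.2874) = 0.51699
  -P(4)·log₂(P(4)) = -(0.3199)·log₂(0.3199) = 0.52601
H(P) = 0.45096 + 0.47045 + 0.51699 + 0.52601 = 1.96441 bits

log₂(4) = 2.00000 bits

D_KL(P||U) = 2.00000 - 1.96441 = 0.03559 ≈ 0.0356 bits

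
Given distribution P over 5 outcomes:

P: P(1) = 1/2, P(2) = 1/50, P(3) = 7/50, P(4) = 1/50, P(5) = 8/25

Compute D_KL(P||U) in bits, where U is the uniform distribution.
0.6730 bits

U(i) = 1/5 for all i

D_KL(P||U) = Σ P(x) log₂(P(x) / (1/5))
           = Σ P(x) log₂(P(x)) + log₂(5)
           = log₂(5) - H(P)

H(P) = -Σ P(x) log₂(P(x)):
  -P(1)·log₂(P(1)) = -(1/2)·log₂(1/2) = 0.50000
  -P(2)·log₂(P(2)) = -(1/50)·log₂(1/50) = 0.11288
  -P(3)·log₂(P(3)) = -(7/50)·log₂(7/50) = 0.39711
  -P(4)·log₂(P(4)) = -(1/50)·log₂(1/50) = 0.11288
  -P(5)·log₂(P(5)) = -(8/25)·log₂(8/25) = 0.52603
H(P) = 0.50000 + 0.11288 + 0.39711 + 0.11288 + 0.52603 = 1.64890 bits

log₂(5) = 2.32193 bits

D_KL(P||U) = 2.32193 - 1.64890 = 0.67303 ≈ 0.6730 bits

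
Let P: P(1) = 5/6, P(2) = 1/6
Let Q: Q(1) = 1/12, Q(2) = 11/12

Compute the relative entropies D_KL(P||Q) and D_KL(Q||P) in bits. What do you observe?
D_KL(P||Q) = 2.3584 bits, D_KL(Q||P) = 1.9777 bits. The two directions give different values (D_KL(P||Q) exceeds D_KL(Q||P) by 0.3807 bits): KL divergence is asymmetric.

D_KL(P||Q) = Σ P(x) log₂(P(x)/Q(x))

Computing term by term:
  P(1)·log₂(P(1)/Q(1)) = (5/6)·log₂((5/6)/(1/12)) = 2.76827
  P(2)·log₂(P(2)/Q(2)) = (1/6)·log₂((1/6)/(11/12)) = -0.40991

D_KL(P||Q) = 2.76827 - 0.40991 = 2.35836 ≈ 2.3584 bits

D_KL(Q||P) = Σ Q(x) log₂(Q(x)/P(x))

Computing term by term:
  Q(1)·log₂(Q(1)/P(1)) = (1/12)·log₂((1/12)/(5/6)) = -0.27683
  Q(2)·log₂(Q(2)/P(2)) = (11/12)·log₂((11/12)/(1/6)) = 2.25448

D_KL(Q||P) = -0.27683 + 2.25448 = 1.97765 ≈ 1.9777 bits

These are NOT equal (difference: 0.3807 bits). KL divergence is asymmetric: D_KL(P||Q) ≠ D_KL(Q||P) in general.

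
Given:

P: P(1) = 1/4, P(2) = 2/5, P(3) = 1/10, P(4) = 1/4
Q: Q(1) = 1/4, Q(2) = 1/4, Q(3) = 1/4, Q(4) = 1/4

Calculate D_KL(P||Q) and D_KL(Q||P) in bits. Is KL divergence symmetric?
D_KL(P||Q) = 0.1390 bits, D_KL(Q||P) = 0.1610 bits. No, KL divergence is not symmetric.

D_KL(P||Q) = Σ P(x) log₂(P(x)/Q(x))

Computing term by term:
  P(1)·log₂(P(1)/Q(1)) = (1/4)·log₂((1/4)/(1/4)) = 0.00000
  P(2)·log₂(P(2)/Q(2)) = (2/5)·log₂((2/5)/(1/4)) = 0.27123
  P(3)·log₂(P(3)/Q(3)) = (1/10)·log₂((1/10)/(1/4)) = -0.13219
  P(4)·log₂(P(4)/Q(4)) = (1/4)·log₂((1/4)/(1/4)) = 0.00000

D_KL(P||Q) = 0.00000 + 0.27123 - 0.13219 + 0.00000 = 0.13904 ≈ 0.1390 bits

D_KL(Q||P) = Σ Q(x) log₂(Q(x)/P(x))

Computing term by term:
  Q(1)·log₂(Q(1)/P(1)) = (1/4)·log₂((1/4)/(1/4)) = 0.00000
  Q(2)·log₂(Q(2)/P(2)) = (1/4)·log₂((1/4)/(2/5)) = -0.16952
  Q(3)·log₂(Q(3)/P(3)) = (1/4)·log₂((1/4)/(1/10)) = 0.33048
  Q(4)·log₂(Q(4)/P(4)) = (1/4)·log₂((1/4)/(1/4)) = 0.00000

D_KL(Q||P) = 0.00000 - 0.16952 + 0.33048 + 0.00000 = 0.16096 ≈ 0.1610 bits

These are NOT equal (difference: 0.0220 bits). KL divergence is asymmetric: D_KL(P||Q) ≠ D_KL(Q||P) in general.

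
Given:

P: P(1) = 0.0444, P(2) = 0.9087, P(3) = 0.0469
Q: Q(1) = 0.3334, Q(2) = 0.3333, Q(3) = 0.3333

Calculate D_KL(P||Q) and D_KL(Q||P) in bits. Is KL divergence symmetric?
D_KL(P||Q) = 1.0530 bits, D_KL(Q||P) = 1.4304 bits. No, KL divergence is not symmetric.

D_KL(P||Q) = Σ P(x) log₂(P(x)/Q(x))

Computing term by term:
  P(1)·log₂(P(1)/Q(1)) = 0.0444·log₂(0.0444/0.3334) = -0.12914
  P(2)·log₂(P(2)/Q(2)) = 0.9087·log₂(0.9087/0.3333) = 1.31487
  P(3)·log₂(P(3)/Q(3)) = 0.0469·log₂(0.0469/0.3333) = -0.13269

D_KL(P||Q) = -0.12914 + 1.31487 - 0.13269 = 1.05304 ≈ 1.0530 bits

D_KL(Q||P) = Σ Q(x) log₂(Q(x)/P(x))

Computing term by term:
  Q(1)·log₂(Q(1)/P(1)) = 0.3334·log₂(0.3334/0.0444) = 0.96973
  Q(2)·log₂(Q(2)/P(2)) = 0.3333·log₂(0.3333/0.9087) = -0.48228
  Q(3)·log₂(Q(3)/P(3)) = 0.3333·log₂(0.3333/0.0469) = 0.94296

D_KL(Q||P) = 0.96973 - 0.48228 + 0.94296 = 1.43041 ≈ 1.4304 bits

These are NOT equal (difference: 0.3774 bits). KL divergence is asymmetric: D_KL(P||Q) ≠ D_KL(Q||P) in general.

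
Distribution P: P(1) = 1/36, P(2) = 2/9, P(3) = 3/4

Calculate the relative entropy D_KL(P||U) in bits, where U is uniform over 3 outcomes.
0.6479 bits

U(i) = 1/3 for all i

D_KL(P||U) = Σ P(x) log₂(P(x) / (1/3))
           = Σ P(x) log₂(P(x)) + log₂(3)
           = log₂(3) - H(P)

H(P) = -Σ P(x) log₂(P(x)):
  -P(1)·log₂(P(1)) = -(1/36)·log₂(1/36) = 0.14361
  -P(2)·log₂(P(2)) = -(2/9)·log₂(2/9) = 0.48221
  -P(3)·log₂(P(3)) = -(3/4)·log₂(3/4) = 0.31128
H(P) = 0.14361 + 0.48221 + 0.31128 = 0.93710 bits

log₂(3) = 1.58496 bits

D_KL(P||U) = 1.58496 - 0.93710 = 0.64786 ≈ 0.6479 bits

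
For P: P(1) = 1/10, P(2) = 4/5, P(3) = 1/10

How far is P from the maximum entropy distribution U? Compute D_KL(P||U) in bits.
0.6630 bits

U(i) = 1/3 for all i

D_KL(P||U) = Σ P(x) log₂(P(x) / (1/3))
           = Σ P(x) log₂(P(x)) + log₂(3)
           = log₂(3) - H(P)

H(P) = -Σ P(x) log₂(P(x)):
  -P(1)·log₂(P(1)) = -(1/10)·log₂(1/10) = 0.33219
  -P(2)·log₂(P(2)) = -(4/5)·log₂(4/5) = 0.25754
  -P(3)·log₂(P(3)) = -(1/10)·log₂(1/10) = 0.33219
H(P) = 0.33219 + 0.25754 + 0.33219 = 0.92192 bits

log₂(3) = 1.58496 bits

D_KL(P||U) = 1.58496 - 0.92192 = 0.66304 ≈ 0.6630 bits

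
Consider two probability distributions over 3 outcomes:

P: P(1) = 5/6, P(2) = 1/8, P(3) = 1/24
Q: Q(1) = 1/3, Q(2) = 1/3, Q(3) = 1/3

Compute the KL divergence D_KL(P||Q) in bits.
0.7997 bits

D_KL(P||Q) = Σ P(x) log₂(P(x)/Q(x))

Computing term by term:
  P(1)·log₂(P(1)/Q(1)) = (5/6)·log₂((5/6)/(1/3)) = 1.10161
  P(2)·log₂(P(2)/Q(2)) = (1/8)·log₂((1/8)/(1/3)) = -0.17688
  P(3)·log₂(P(3)/Q(3)) = (1/24)·log₂((1/24)/(1/3)) = -0.12500

D_KL(P||Q) = 1.10161 - 0.17688 - 0.12500 = 0.79973 ≈ 0.7997 bits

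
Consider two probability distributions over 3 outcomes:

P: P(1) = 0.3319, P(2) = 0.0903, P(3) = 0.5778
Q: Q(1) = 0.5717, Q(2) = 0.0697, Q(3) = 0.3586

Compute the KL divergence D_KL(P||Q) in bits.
0.1710 bits

D_KL(P||Q) = Σ P(x) log₂(P(x)/Q(x))

Computing term by term:
  P(1)·log₂(P(1)/Q(1)) = 0.3319·log₂(0.3319/0.5717) = -0.26038
  P(2)·log₂(P(2)/Q(2)) = 0.0903·log₂(0.0903/0.0697) = 0.03373
  P(3)·log₂(P(3)/Q(3)) = 0.5778·log₂(0.5778/0.3586) = 0.39764

D_KL(P||Q) = -0.26038 + 0.03373 + 0.39764 = 0.17099 ≈ 0.1710 bits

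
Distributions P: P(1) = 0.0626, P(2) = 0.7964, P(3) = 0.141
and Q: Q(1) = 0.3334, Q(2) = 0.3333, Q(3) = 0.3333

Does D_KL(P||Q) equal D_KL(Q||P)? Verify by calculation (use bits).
D_KL(P||Q) = 0.6748 bits, D_KL(Q||P) = 0.7993 bits. No — D_KL(P||Q) ≠ D_KL(Q||P) for this pair.

D_KL(P||Q) = Σ P(x) log₂(P(x)/Q(x))

Computing term by term:
  P(1)·log₂(P(1)/Q(1)) = 0.0626·log₂(0.0626/0.3334) = -0.15106
  P(2)·log₂(P(2)/Q(2)) = 0.7964·log₂(0.7964/0.3333) = 1.00081
  P(3)·log₂(P(3)/Q(3)) = 0.141·log₂(0.141/0.3333) = -0.17500

D_KL(P||Q) = -0.15106 + 1.00081 - 0.17500 = 0.67475 ≈ 0.6748 bits

D_KL(Q||P) = Σ Q(x) log₂(Q(x)/P(x))

Computing term by term:
  Q(1)·log₂(Q(1)/P(1)) = 0.3334·log₂(0.3334/0.0626) = 0.80450
  Q(2)·log₂(Q(2)/P(2)) = 0.3333·log₂(0.3333/0.7964) = -0.41885
  Q(3)·log₂(Q(3)/P(3)) = 0.3333·log₂(0.3333/0.141) = 0.41367

D_KL(Q||P) = 0.80450 - 0.41885 + 0.41367 = 0.79932 ≈ 0.7993 bits

These are NOT equal (difference: 0.1245 bits). KL divergence is asymmetric: D_KL(P||Q) ≠ D_KL(Q||P) in general.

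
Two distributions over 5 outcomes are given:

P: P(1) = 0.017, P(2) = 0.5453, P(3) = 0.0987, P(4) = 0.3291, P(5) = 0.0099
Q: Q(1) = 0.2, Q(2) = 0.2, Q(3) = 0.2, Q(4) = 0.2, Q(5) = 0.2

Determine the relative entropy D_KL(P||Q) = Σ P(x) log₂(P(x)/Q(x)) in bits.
0.8216 bits

D_KL(P||Q) = Σ P(x) log₂(P(x)/Q(x))

Computing term by term:
  P(1)·log₂(P(1)/Q(1)) = 0.017·log₂(0.017/0.2) = -0.06046
  P(2)·log₂(P(2)/Q(2)) = 0.5453·log₂(0.5453/0.2) = 0.78908
  P(3)·log₂(P(3)/Q(3)) = 0.0987·log₂(0.0987/0.2) = -0.10056
  P(4)·log₂(P(4)/Q(4)) = 0.3291·log₂(0.3291/0.2) = 0.23647
  P(5)·log₂(P(5)/Q(5)) = 0.0099·log₂(0.0099/0.2) = -0.04293

D_KL(P||Q) = -0.06046 + 0.78908 - 0.10056 + 0.23647 - 0.04293 = 0.82160 ≈ 0.8216 bits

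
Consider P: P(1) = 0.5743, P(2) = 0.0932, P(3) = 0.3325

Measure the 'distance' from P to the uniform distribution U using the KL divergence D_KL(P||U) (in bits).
0.2782 bits

U(i) = 1/3 for all i

D_KL(P||U) = Σ P(x) log₂(P(x) / (1/3))
           = Σ P(x) log₂(P(x)) + log₂(3)
           = log₂(3) - H(P)

H(P) = -Σ P(x) log₂(P(x)):
  -P(1)·log₂(P(1)) = -(0.5743)·log₂(0.5743) = 0.45951
  -P(2)·log₂(P(2)) = -(0.0932)·log₂(0.0932) = 0.31907
  -P(3)·log₂(P(3)) = -(0.3325)·log₂(0.3325) = 0.52820
H(P) = 0.45951 + 0.31907 + 0.52820 = 1.30678 bits

log₂(3) = 1.58496 bits

D_KL(P||U) = 1.58496 - 1.30678 = 0.27818 ≈ 0.2782 bits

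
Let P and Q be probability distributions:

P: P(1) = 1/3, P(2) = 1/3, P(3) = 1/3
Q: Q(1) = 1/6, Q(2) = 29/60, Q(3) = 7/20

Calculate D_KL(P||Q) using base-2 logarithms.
0.1312 bits

D_KL(P||Q) = Σ P(x) log₂(P(x)/Q(x))

Computing term by term:
  P(1)·log₂(P(1)/Q(1)) = (1/3)·log₂((1/3)/(1/6)) = 0.33333
  P(2)·log₂(P(2)/Q(2)) = (1/3)·log₂((1/3)/(29/60)) = -0.17868
  P(3)·log₂(P(3)/Q(3)) = (1/3)·log₂((1/3)/(7/20)) = -0.02346

D_KL(P||Q) = 0.33333 - 0.17868 - 0.02346 = 0.13119 ≈ 0.1312 bits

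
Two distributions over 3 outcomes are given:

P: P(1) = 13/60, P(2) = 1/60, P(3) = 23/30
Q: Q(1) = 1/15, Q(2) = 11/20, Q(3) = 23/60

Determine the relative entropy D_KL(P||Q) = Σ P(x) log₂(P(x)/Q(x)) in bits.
1.0510 bits

D_KL(P||Q) = Σ P(x) log₂(P(x)/Q(x))

Computing term by term:
  P(1)·log₂(P(1)/Q(1)) = (13/60)·log₂((13/60)/(1/15)) = 0.36843
  P(2)·log₂(P(2)/Q(2)) = (1/60)·log₂((1/60)/(11/20)) = -0.08407
  P(3)·log₂(P(3)/Q(3)) = (23/30)·log₂((23/30)/(23/60)) = 0.76667

D_KL(P||Q) = 0.36843 - 0.08407 + 0.76667 = 1.05103 ≈ 1.0510 bits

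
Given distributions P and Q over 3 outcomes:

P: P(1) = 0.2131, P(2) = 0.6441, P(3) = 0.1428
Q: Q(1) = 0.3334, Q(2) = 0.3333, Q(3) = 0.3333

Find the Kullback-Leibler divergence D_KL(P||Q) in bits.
0.3000 bits

D_KL(P||Q) = Σ P(x) log₂(P(x)/Q(x))

Computing term by term:
  P(1)·log₂(P(1)/Q(1)) = 0.2131·log₂(0.2131/0.3334) = -0.13760
  P(2)·log₂(P(2)/Q(2)) = 0.6441·log₂(0.6441/0.3333) = 0.61219
  P(3)·log₂(P(3)/Q(3)) = 0.1428·log₂(0.1428/0.3333) = -0.17462

D_KL(P||Q) = -0.13760 + 0.61219 - 0.17462 = 0.29997 ≈ 0.3000 bits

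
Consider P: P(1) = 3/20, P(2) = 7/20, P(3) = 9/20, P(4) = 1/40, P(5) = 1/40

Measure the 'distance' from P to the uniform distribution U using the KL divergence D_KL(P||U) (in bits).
0.5968 bits

U(i) = 1/5 for all i

D_KL(P||U) = Σ P(x) log₂(P(x) / (1/5))
           = Σ P(x) log₂(P(x)) + log₂(5)
           = log₂(5) - H(P)

H(P) = -Σ P(x) log₂(P(x)):
  -P(1)·log₂(P(1)) = -(3/20)·log₂(3/20) = 0.41054
  -P(2)·log₂(P(2)) = -(7/20)·log₂(7/20) = 0.53010
  -P(3)·log₂(P(3)) = -(9/20)·log₂(9/20) = 0.51840
  -P(4)·log₂(P(4)) = -(1/40)·log₂(1/40) = 0.13305
  -P(5)·log₂(P(5)) = -(1/40)·log₂(1/40) = 0.13305
H(P) = 0.41054 + 0.53010 + 0.51840 + 0.13305 + 0.13305 = 1.72514 bits

log₂(5) = 2.32193 bits

D_KL(P||U) = 2.32193 - 1.72514 = 0.59679 ≈ 0.5968 bits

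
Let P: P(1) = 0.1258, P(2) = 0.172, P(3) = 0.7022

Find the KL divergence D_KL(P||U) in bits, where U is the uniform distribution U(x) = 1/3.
0.4138 bits

U(i) = 1/3 for all i

D_KL(P||U) = Σ P(x) log₂(P(x) / (1/3))
           = Σ P(x) log₂(P(x)) + log₂(3)
           = log₂(3) - H(P)

H(P) = -Σ P(x) log₂(P(x)):
  -P(1)·log₂(P(1)) = -(0.1258)·log₂(0.1258) = 0.37624
  -P(2)·log₂(P(2)) = -(0.172)·log₂(0.172) = 0.43680
  -P(3)·log₂(P(3)) = -(0.7022)·log₂(0.7022) = 0.35815
H(P) = 0.37624 + 0.43680 + 0.35815 = 1.17119 bits

log₂(3) = 1.58496 bits

D_KL(P||U) = 1.58496 - 1.17119 = 0.41377 ≈ 0.4138 bits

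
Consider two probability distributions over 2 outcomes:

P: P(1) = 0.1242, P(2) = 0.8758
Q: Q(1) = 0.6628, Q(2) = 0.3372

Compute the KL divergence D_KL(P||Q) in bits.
0.9059 bits

D_KL(P||Q) = Σ P(x) log₂(P(x)/Q(x))

Computing term by term:
  P(1)·log₂(P(1)/Q(1)) = 0.1242·log₂(0.1242/0.6628) = -0.30006
  P(2)·log₂(P(2)/Q(2)) = 0.8758·log₂(0.8758/0.3372) = 1.20597

D_KL(P||Q) = -0.30006 + 1.20597 = 0.90591 ≈ 0.9059 bits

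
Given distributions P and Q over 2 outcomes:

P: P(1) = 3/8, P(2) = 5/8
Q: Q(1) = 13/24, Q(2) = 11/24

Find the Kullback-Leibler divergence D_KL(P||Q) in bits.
0.0807 bits

D_KL(P||Q) = Σ P(x) log₂(P(x)/Q(x))

Computing term by term:
  P(1)·log₂(P(1)/Q(1)) = (3/8)·log₂((3/8)/(13/24)) = -0.19894
  P(2)·log₂(P(2)/Q(2)) = (5/8)·log₂((5/8)/(11/24)) = 0.27966

D_KL(P||Q) = -0.19894 + 0.27966 = 0.08072 ≈ 0.0807 bits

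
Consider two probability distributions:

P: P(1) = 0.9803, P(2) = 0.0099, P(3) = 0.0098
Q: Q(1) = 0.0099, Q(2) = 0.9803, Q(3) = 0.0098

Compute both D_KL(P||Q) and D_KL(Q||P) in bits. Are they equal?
D_KL(P||Q) = 6.4334 bits, D_KL(Q||P) = 6.4334 bits. Yes, in this case they are equal (although KL divergence is not symmetric in general).

D_KL(P||Q) = Σ P(x) log₂(P(x)/Q(x))

Computing term by term:
  P(1)·log₂(P(1)/Q(1)) = 0.9803·log₂(0.9803/0.0099) = 6.49905
  P(2)·log₂(P(2)/Q(2)) = 0.0099·log₂(0.0099/0.9803) = -0.06563
  P(3)·log₂(P(3)/Q(3)) = 0.0098·log₂(0.0098/0.0098) = 0.00000

D_KL(P||Q) = 6.49905 - 0.06563 + 0.00000 = 6.43342 ≈ 6.4334 bits

D_KL(Q||P) = Σ Q(x) log₂(Q(x)/P(x))

Computing term by term:
  Q(1)·log₂(Q(1)/P(1)) = 0.0099·log₂(0.0099/0.9803) = -0.06563
  Q(2)·log₂(Q(2)/P(2)) = 0.9803·log₂(0.9803/0.0099) = 6.49905
  Q(3)·log₂(Q(3)/P(3)) = 0.0098·log₂(0.0098/0.0098) = 0.00000

D_KL(Q||P) = -0.06563 + 6.49905 + 0.00000 = 6.43342 ≈ 6.4334 bits

These ARE equal here. Q is P with outcomes relabeled (Q(1) = P(2), Q(2) = P(1)) by a relabeling that is its own inverse, so the two sums contain exactly the same terms in a different order. This is a special case — KL divergence is not symmetric in general: D_KL(P||Q) ≠ D_KL(Q||P) for most P, Q.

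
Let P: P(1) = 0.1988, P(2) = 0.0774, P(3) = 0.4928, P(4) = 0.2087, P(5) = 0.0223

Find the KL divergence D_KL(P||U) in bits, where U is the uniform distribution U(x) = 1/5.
0.4756 bits

U(i) = 1/5 for all i

D_KL(P||U) = Σ P(x) log₂(P(x) / (1/5))
           = Σ P(x) log₂(P(x)) + log₂(5)
           = log₂(5) - H(P)

H(P) = -Σ P(x) log₂(P(x)):
  -P(1)·log₂(P(1)) = -(0.1988)·log₂(0.1988) = 0.46333
  -P(2)·log₂(P(2)) = -(0.0774)·log₂(0.0774) = 0.28572
  -P(3)·log₂(P(3)) = -(0.4928)·log₂(0.4928) = 0.50311
  -P(4)·log₂(P(4)) = -(0.2087)·log₂(0.2087) = 0.47177
  -P(5)·log₂(P(5)) = -(0.0223)·log₂(0.0223) = 0.12236
H(P) = 0.46333 + 0.28572 + 0.50311 + 0.47177 + 0.12236 = 1.84629 bits

log₂(5) = 2.32193 bits

D_KL(P||U) = 2.32193 - 1.84629 = 0.47564 ≈ 0.4756 bits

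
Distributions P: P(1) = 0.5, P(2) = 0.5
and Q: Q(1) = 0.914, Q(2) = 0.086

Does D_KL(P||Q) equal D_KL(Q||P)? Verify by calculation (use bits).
D_KL(P||Q) = 0.8346 bits, D_KL(Q||P) = 0.5770 bits. No — D_KL(P||Q) ≠ D_KL(Q||P) for this pair.

D_KL(P||Q) = Σ P(x) log₂(P(x)/Q(x))

Computing term by term:
  P(1)·log₂(P(1)/Q(1)) = 0.5·log₂(0.5/0.914) = -0.43513
  P(2)·log₂(P(2)/Q(2)) = 0.5·log₂(0.5/0.086) = 1.26976

D_KL(P||Q) = -0.43513 + 1.26976 = 0.83463 ≈ 0.8346 bits

D_KL(Q||P) = Σ Q(x) log₂(Q(x)/P(x))

Computing term by term:
  Q(1)·log₂(Q(1)/P(1)) = 0.914·log₂(0.914/0.5) = 0.79542
  Q(2)·log₂(Q(2)/P(2)) = 0.086·log₂(0.086/0.5) = -0.21840

D_KL(Q||P) = 0.79542 - 0.21840 = 0.57702 ≈ 0.5770 bits

These are NOT equal (difference: 0.2576 bits). KL divergence is asymmetric: D_KL(P||Q) ≠ D_KL(Q||P) in general.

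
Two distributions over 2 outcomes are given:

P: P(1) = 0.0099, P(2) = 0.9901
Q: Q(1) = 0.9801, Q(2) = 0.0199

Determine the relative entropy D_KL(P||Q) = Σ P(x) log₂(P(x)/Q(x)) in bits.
5.5153 bits

D_KL(P||Q) = Σ P(x) log₂(P(x)/Q(x))

Computing term by term:
  P(1)·log₂(P(1)/Q(1)) = 0.0099·log₂(0.0099/0.9801) = -0.06563
  P(2)·log₂(P(2)/Q(2)) = 0.9901·log₂(0.9901/0.0199) = 5.58093

D_KL(P||Q) = -0.06563 + 5.58093 = 5.51530 ≈ 5.5153 bits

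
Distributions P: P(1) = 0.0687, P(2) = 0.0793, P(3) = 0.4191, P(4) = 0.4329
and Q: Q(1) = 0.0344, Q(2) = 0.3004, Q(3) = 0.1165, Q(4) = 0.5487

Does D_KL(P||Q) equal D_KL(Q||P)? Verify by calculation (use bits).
D_KL(P||Q) = 0.5422 bits, D_KL(Q||P) = 0.5154 bits. No — D_KL(P||Q) ≠ D_KL(Q||P) for this pair.

D_KL(P||Q) = Σ P(x) log₂(P(x)/Q(x))

Computing term by term:
  P(1)·log₂(P(1)/Q(1)) = 0.0687·log₂(0.0687/0.0344) = 0.06856
  P(2)·log₂(P(2)/Q(2)) = 0.0793·log₂(0.0793/0.3004) = -0.15237
  P(3)·log₂(P(3)/Q(3)) = 0.4191·log₂(0.4191/0.1165) = 0.77406
  P(4)·log₂(P(4)/Q(4)) = 0.4329·log₂(0.4329/0.5487) = -0.14804

D_KL(P||Q) = 0.06856 - 0.15237 + 0.77406 - 0.14804 = 0.54221 ≈ 0.5422 bits

D_KL(Q||P) = Σ Q(x) log₂(Q(x)/P(x))

Computing term by term:
  Q(1)·log₂(Q(1)/P(1)) = 0.0344·log₂(0.0344/0.0687) = -0.03433
  Q(2)·log₂(Q(2)/P(2)) = 0.3004·log₂(0.3004/0.0793) = 0.57722
  Q(3)·log₂(Q(3)/P(3)) = 0.1165·log₂(0.1165/0.4191) = -0.21517
  Q(4)·log₂(Q(4)/P(4)) = 0.5487·log₂(0.5487/0.4329) = 0.18765

D_KL(Q||P) = -0.03433 + 0.57722 - 0.21517 + 0.18765 = 0.51537 ≈ 0.5154 bits

These are NOT equal (difference: 0.0268 bits). KL divergence is asymmetric: D_KL(P||Q) ≠ D_KL(Q||P) in general.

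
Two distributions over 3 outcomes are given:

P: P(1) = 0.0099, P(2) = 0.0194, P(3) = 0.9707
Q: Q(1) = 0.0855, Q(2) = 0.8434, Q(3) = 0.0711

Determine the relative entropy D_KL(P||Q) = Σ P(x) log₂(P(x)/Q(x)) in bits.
3.5242 bits

D_KL(P||Q) = Σ P(x) log₂(P(x)/Q(x))

Computing term by term:
  P(1)·log₂(P(1)/Q(1)) = 0.0099·log₂(0.0099/0.0855) = -0.03079
  P(2)·log₂(P(2)/Q(2)) = 0.0194·log₂(0.0194/0.8434) = -0.10558
  P(3)·log₂(P(3)/Q(3)) = 0.9707·log₂(0.9707/0.0711) = 3.66061

D_KL(P||Q) = -0.03079 - 0.10558 + 3.66061 = 3.52424 ≈ 3.5242 bits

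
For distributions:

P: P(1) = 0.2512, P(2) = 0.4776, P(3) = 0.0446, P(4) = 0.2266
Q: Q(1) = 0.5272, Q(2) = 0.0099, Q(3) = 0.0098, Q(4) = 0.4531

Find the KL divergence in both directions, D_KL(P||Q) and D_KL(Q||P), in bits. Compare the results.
D_KL(P||Q) = 2.2732 bits, D_KL(Q||P) = 0.9400 bits. D_KL(P||Q) is larger than D_KL(Q||P) by 1.3332 bits; the two directions differ.

D_KL(P||Q) = Σ P(x) log₂(P(x)/Q(x))

Computing term by term:
  P(1)·log₂(P(1)/Q(1)) = 0.2512·log₂(0.2512/0.5272) = -0.26866
  P(2)·log₂(P(2)/Q(2)) = 0.4776·log₂(0.4776/0.0099) = 2.67085
  P(3)·log₂(P(3)/Q(3)) = 0.0446·log₂(0.0446/0.0098) = 0.09750
  P(4)·log₂(P(4)/Q(4)) = 0.2266·log₂(0.2266/0.4531) = -0.22653

D_KL(P||Q) = -0.26866 + 2.67085 + 0.09750 - 0.22653 = 2.27316 ≈ 2.2732 bits

D_KL(Q||P) = Σ Q(x) log₂(Q(x)/P(x))

Computing term by term:
  Q(1)·log₂(Q(1)/P(1)) = 0.5272·log₂(0.5272/0.2512) = 0.56385
  Q(2)·log₂(Q(2)/P(2)) = 0.0099·log₂(0.0099/0.4776) = -0.05536
  Q(3)·log₂(Q(3)/P(3)) = 0.0098·log₂(0.0098/0.0446) = -0.02142
  Q(4)·log₂(Q(4)/P(4)) = 0.4531·log₂(0.4531/0.2266) = 0.45296

D_KL(Q||P) = 0.56385 - 0.05536 - 0.02142 + 0.45296 = 0.94003 ≈ 0.9400 bits

These are NOT equal (difference: 1.3332 bits). KL divergence is asymmetric: D_KL(P||Q) ≠ D_KL(Q||P) in general.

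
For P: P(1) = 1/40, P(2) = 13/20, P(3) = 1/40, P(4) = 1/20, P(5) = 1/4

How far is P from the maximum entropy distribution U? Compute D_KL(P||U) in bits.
0.9358 bits

U(i) = 1/5 for all i

D_KL(P||U) = Σ P(x) log₂(P(x) / (1/5))
           = Σ P(x) log₂(P(x)) + log₂(5)
           = log₂(5) - H(P)

H(P) = -Σ P(x) log₂(P(x)):
  -P(1)·log₂(P(1)) = -(1/40)·log₂(1/40) = 0.13305
  -P(2)·log₂(P(2)) = -(13/20)·log₂(13/20) = 0.40397
  -P(3)·log₂(P(3)) = -(1/40)·log₂(1/40) = 0.13305
  -P(4)·log₂(P(4)) = -(1/20)·log₂(1/20) = 0.21610
  -P(5)·log₂(P(5)) = -(1/4)·log₂(1/4) = 0.50000
H(P) = 0.13305 + 0.40397 + 0.13305 + 0.21610 + 0.50000 = 1.38617 bits

log₂(5) = 2.32193 bits

D_KL(P||U) = 2.32193 - 1.38617 = 0.93576 ≈ 0.9358 bits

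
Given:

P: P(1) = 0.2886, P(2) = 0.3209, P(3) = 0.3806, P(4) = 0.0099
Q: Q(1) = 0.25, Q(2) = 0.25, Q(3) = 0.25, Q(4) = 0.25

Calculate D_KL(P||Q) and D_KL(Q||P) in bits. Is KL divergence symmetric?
D_KL(P||Q) = 0.3600 bits, D_KL(Q||P) = 0.8712 bits. No, KL divergence is not symmetric.

D_KL(P||Q) = Σ P(x) log₂(P(x)/Q(x))

Computing term by term:
  P(1)·log₂(P(1)/Q(1)) = 0.2886·log₂(0.2886/0.25) = 0.05978
  P(2)·log₂(P(2)/Q(2)) = 0.3209·log₂(0.3209/0.25) = 0.11559
  P(3)·log₂(P(3)/Q(3)) = 0.3806·log₂(0.3806/0.25) = 0.23078
  P(4)·log₂(P(4)/Q(4)) = 0.0099·log₂(0.0099/0.25) = -0.04612

D_KL(P||Q) = 0.05978 + 0.11559 + 0.23078 - 0.04612 = 0.36003 ≈ 0.3600 bits

D_KL(Q||P) = Σ Q(x) log₂(Q(x)/P(x))

Computing term by term:
  Q(1)·log₂(Q(1)/P(1)) = 0.25·log₂(0.25/0.2886) = -0.05179
  Q(2)·log₂(Q(2)/P(2)) = 0.25·log₂(0.25/0.3209) = -0.09005
  Q(3)·log₂(Q(3)/P(3)) = 0.25·log₂(0.25/0.3806) = -0.15159
  Q(4)·log₂(Q(4)/P(4)) = 0.25·log₂(0.25/0.0099) = 1.16459

D_KL(Q||P) = -0.05179 - 0.09005 - 0.15159 + 1.16459 = 0.87116 ≈ 0.8712 bits

These are NOT equal (difference: 0.5112 bits). KL divergence is asymmetric: D_KL(P||Q) ≠ D_KL(Q||P) in general.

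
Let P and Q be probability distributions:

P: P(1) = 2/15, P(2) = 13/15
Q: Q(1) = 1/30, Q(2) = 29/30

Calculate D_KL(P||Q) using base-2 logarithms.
0.1301 bits

D_KL(P||Q) = Σ P(x) log₂(P(x)/Q(x))

Computing term by term:
  P(1)·log₂(P(1)/Q(1)) = (2/15)·log₂((2/15)/(1/30)) = 0.26667
  P(2)·log₂(P(2)/Q(2)) = (13/15)·log₂((13/15)/(29/30)) = -0.13654

D_KL(P||Q) = 0.26667 - 0.13654 = 0.13013 ≈ 0.1301 bits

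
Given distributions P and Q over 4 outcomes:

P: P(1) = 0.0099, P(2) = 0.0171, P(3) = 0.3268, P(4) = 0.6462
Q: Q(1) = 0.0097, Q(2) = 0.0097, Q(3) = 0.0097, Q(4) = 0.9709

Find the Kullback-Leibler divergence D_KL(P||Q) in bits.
1.2930 bits

D_KL(P||Q) = Σ P(x) log₂(P(x)/Q(x))

Computing term by term:
  P(1)·log₂(P(1)/Q(1)) = 0.0099·log₂(0.0099/0.0097) = 0.00029
  P(2)·log₂(P(2)/Q(2)) = 0.0171·log₂(0.0171/0.0097) = 0.01399
  P(3)·log₂(P(3)/Q(3)) = 0.3268·log₂(0.3268/0.0097) = 1.65827
  P(4)·log₂(P(4)/Q(4)) = 0.6462·log₂(0.6462/0.9709) = -0.37954

D_KL(P||Q) = 0.00029 + 0.01399 + 1.65827 - 0.37954 = 1.29301 ≈ 1.2930 bits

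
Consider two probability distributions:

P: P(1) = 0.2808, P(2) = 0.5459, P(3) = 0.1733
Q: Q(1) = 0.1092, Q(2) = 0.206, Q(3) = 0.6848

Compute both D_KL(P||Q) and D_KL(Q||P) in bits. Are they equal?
D_KL(P||Q) = 0.8066 bits, D_KL(Q||P) = 0.9191 bits. No, they are not equal.

D_KL(P||Q) = Σ P(x) log₂(P(x)/Q(x))

Computing term by term:
  P(1)·log₂(P(1)/Q(1)) = 0.2808·log₂(0.2808/0.1092) = 0.38261
  P(2)·log₂(P(2)/Q(2)) = 0.5459·log₂(0.5459/0.206) = 0.76753
  P(3)·log₂(P(3)/Q(3)) = 0.1733·log₂(0.1733/0.6848) = -0.34355

D_KL(P||Q) = 0.38261 + 0.76753 - 0.34355 = 0.80659 ≈ 0.8066 bits

D_KL(Q||P) = Σ Q(x) log₂(Q(x)/P(x))

Computing term by term:
  Q(1)·log₂(Q(1)/P(1)) = 0.1092·log₂(0.1092/0.2808) = -0.14879
  Q(2)·log₂(Q(2)/P(2)) = 0.206·log₂(0.206/0.5459) = -0.28963
  Q(3)·log₂(Q(3)/P(3)) = 0.6848·log₂(0.6848/0.1733) = 1.35756

D_KL(Q||P) = -0.14879 - 0.28963 + 1.35756 = 0.91914 ≈ 0.9191 bits

These are NOT equal (difference: 0.1125 bits). KL divergence is asymmetric: D_KL(P||Q) ≠ D_KL(Q||P) in general.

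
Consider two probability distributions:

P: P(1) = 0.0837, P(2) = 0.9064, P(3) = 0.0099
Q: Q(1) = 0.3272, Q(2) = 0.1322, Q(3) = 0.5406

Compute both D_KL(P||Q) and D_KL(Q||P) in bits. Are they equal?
D_KL(P||Q) = 2.2957 bits, D_KL(Q||P) = 3.3962 bits. No, they are not equal.

D_KL(P||Q) = Σ P(x) log₂(P(x)/Q(x))

Computing term by term:
  P(1)·log₂(P(1)/Q(1)) = 0.0837·log₂(0.0837/0.3272) = -0.16463
  P(2)·log₂(P(2)/Q(2)) = 0.9064·log₂(0.9064/0.1322) = 2.51746
  P(3)·log₂(P(3)/Q(3)) = 0.0099·log₂(0.0099/0.5406) = -0.05713

D_KL(P||Q) = -0.16463 + 2.51746 - 0.05713 = 2.29570 ≈ 2.2957 bits

D_KL(Q||P) = Σ Q(x) log₂(Q(x)/P(x))

Computing term by term:
  Q(1)·log₂(Q(1)/P(1)) = 0.3272·log₂(0.3272/0.0837) = 0.64356
  Q(2)·log₂(Q(2)/P(2)) = 0.1322·log₂(0.1322/0.9064) = -0.36718
  Q(3)·log₂(Q(3)/P(3)) = 0.5406·log₂(0.5406/0.0099) = 3.11980

D_KL(Q||P) = 0.64356 - 0.36718 + 3.11980 = 3.39618 ≈ 3.3962 bits

These are NOT equal (difference: 1.1005 bits). KL divergence is asymmetric: D_KL(P||Q) ≠ D_KL(Q||P) in general.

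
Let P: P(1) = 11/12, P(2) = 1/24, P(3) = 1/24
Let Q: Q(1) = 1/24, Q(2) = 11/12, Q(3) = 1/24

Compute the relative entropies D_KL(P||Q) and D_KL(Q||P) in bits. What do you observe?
D_KL(P||Q) = 3.9020 bits, D_KL(Q||P) = 3.9020 bits. The two directions give the same value here, because Q is a self-inverse relabeling of P; in general KL divergence is asymmetric.

D_KL(P||Q) = Σ P(x) log₂(P(x)/Q(x))

Computing term by term:
  P(1)·log₂(P(1)/Q(1)) = (11/12)·log₂((11/12)/(1/24)) = 4.08781
  P(2)·log₂(P(2)/Q(2)) = (1/24)·log₂((1/24)/(11/12)) = -0.18581
  P(3)·log₂(P(3)/Q(3)) = (1/24)·log₂((1/24)/(1/24)) = 0.00000

D_KL(P||Q) = 4.08781 - 0.18581 + 0.00000 = 3.90200 ≈ 3.9020 bits

D_KL(Q||P) = Σ Q(x) log₂(Q(x)/P(x))

Computing term by term:
  Q(1)·log₂(Q(1)/P(1)) = (1/24)·log₂((1/24)/(11/12)) = -0.18581
  Q(2)·log₂(Q(2)/P(2)) = (11/12)·log₂((11/12)/(1/24)) = 4.08781
  Q(3)·log₂(Q(3)/P(3)) = (1/24)·log₂((1/24)/(1/24)) = 0.00000

D_KL(Q||P) = -0.18581 + 4.08781 + 0.00000 = 3.90200 ≈ 3.9020 bits

These ARE equal here. Q is P with outcomes relabeled (Q(1) = P(2), Q(2) = P(1)) by a relabeling that is its own inverse, so the two sums contain exactly the same terms in a different order. This is a special case — KL divergence is not symmetric in general: D_KL(P||Q) ≠ D_KL(Q||P) for most P, Q.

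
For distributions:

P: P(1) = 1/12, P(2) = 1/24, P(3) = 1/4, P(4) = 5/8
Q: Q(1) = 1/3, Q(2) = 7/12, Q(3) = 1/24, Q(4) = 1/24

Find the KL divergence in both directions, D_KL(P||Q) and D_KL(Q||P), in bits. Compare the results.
D_KL(P||Q) = 2.7627 bits, D_KL(Q||P) = 2.6171 bits. D_KL(P||Q) is larger than D_KL(Q||P) by 0.1456 bits; the two directions differ.

D_KL(P||Q) = Σ P(x) log₂(P(x)/Q(x))

Computing term by term:
  P(1)·log₂(P(1)/Q(1)) = (1/12)·log₂((1/12)/(1/3)) = -0.16667
  P(2)·log₂(P(2)/Q(2)) = (1/24)·log₂((1/24)/(7/12)) = -0.15864
  P(3)·log₂(P(3)/Q(3)) = (1/4)·log₂((1/4)/(1/24)) = 0.64624
  P(4)·log₂(P(4)/Q(4)) = (5/8)·log₂((5/8)/(1/24)) = 2.44181

D_KL(P||Q) = -0.16667 - 0.15864 + 0.64624 + 2.44181 = 2.76274 ≈ 2.7627 bits

D_KL(Q||P) = Σ Q(x) log₂(Q(x)/P(x))

Computing term by term:
  Q(1)·log₂(Q(1)/P(1)) = (1/3)·log₂((1/3)/(1/12)) = 0.66667
  Q(2)·log₂(Q(2)/P(2)) = (7/12)·log₂((7/12)/(1/24)) = 2.22096
  Q(3)·log₂(Q(3)/P(3)) = (1/24)·log₂((1/24)/(1/4)) = -0.10771
  Q(4)·log₂(Q(4)/P(4)) = (1/24)·log₂((1/24)/(5/8)) = -0.16279

D_KL(Q||P) = 0.66667 + 2.22096 - 0.10771 - 0.16279 = 2.61713 ≈ 2.6171 bits

These are NOT equal (difference: 0.1456 bits). KL divergence is asymmetric: D_KL(P||Q) ≠ D_KL(Q||P) in general.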